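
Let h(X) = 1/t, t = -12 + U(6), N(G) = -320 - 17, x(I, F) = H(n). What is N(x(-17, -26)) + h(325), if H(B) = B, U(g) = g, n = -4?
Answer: -2023/6 ≈ -337.17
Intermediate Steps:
x(I, F) = -4
N(G) = -337
t = -6 (t = -12 + 6 = -6)
h(X) = -⅙ (h(X) = 1/(-6) = -⅙)
N(x(-17, -26)) + h(325) = -337 - ⅙ = -2023/6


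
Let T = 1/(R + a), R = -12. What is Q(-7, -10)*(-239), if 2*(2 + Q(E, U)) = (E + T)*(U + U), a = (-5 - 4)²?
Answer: -1118998/69 ≈ -16217.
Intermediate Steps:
a = 81 (a = (-9)² = 81)
T = 1/69 (T = 1/(-12 + 81) = 1/69 ≈ 0.014493)
Q(E, U) = -2 + U*(1/69 + E) (Q(E, U) = -2 + ((E + 1/69)*(U + U))/2 = -2 + ((1/69 + E)*(2*U))/2 = -2 + (2*U*(1/69 + E))/2 = -2 + U*(1/69 + E))
Q(-7, -10)*(-239) = (-2 + (1/69)*(-10) - 7*(-10))*(-239) = (-2 - 10/69 + 70)*(-239) = (4682/69)*(-239) = -1118998/69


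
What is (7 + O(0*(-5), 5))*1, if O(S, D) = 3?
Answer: 10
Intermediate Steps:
(7 + O(0*(-5), 5))*1 = (7 + 3)*1 = 10*1 = 10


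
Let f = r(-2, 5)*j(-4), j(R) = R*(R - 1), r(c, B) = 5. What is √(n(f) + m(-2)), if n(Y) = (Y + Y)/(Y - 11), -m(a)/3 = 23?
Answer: I*√528749/89 ≈ 8.1702*I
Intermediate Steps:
m(a) = -69 (m(a) = -3*23 = -69)
j(R) = R*(-1 + R)
f = 100 (f = 5*(-4*(-1 - 4)) = 5*(-4*(-5)) = 5*20 = 100)
n(Y) = 2*Y/(-11 + Y) (n(Y) = (2*Y)/(-11 + Y) = 2*Y/(-11 + Y))
√(n(f) + m(-2)) = √(2*100/(-11 + 100) - 69) = √(2*100/89 - 69) = √(2*100*(1/89) - 69) = √(200/89 - 69) = √(-5941/89) = I*√528749/89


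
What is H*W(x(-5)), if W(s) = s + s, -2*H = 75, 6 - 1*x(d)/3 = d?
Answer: -2475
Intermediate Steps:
x(d) = 18 - 3*d
H = -75/2 (H = -½*75 = -75/2 ≈ -37.500)
W(s) = 2*s
H*W(x(-5)) = -75*(18 - 3*(-5)) = -75*(18 + 15) = -75*33 = -75/2*66 = -2475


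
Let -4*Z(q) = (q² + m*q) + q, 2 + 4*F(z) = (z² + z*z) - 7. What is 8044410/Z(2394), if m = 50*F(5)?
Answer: -112904/24423 ≈ -4.6229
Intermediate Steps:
F(z) = -9/4 + z²/2 (F(z) = -½ + ((z² + z*z) - 7)/4 = -½ + ((z² + z²) - 7)/4 = -½ + (2*z² - 7)/4 = -½ + (-7 + 2*z²)/4 = -½ + (-7/4 + z²/2) = -9/4 + z²/2)
m = 1025/2 (m = 50*(-9/4 + (½)*5²) = 50*(-9/4 + (½)*25) = 50*(-9/4 + 25/2) = 50*(41/4) = 1025/2 ≈ 512.50)
Z(q) = -1027*q/8 - q²/4 (Z(q) = -((q² + 1025*q/2) + q)/4 = -(q² + 1027*q/2)/4 = -1027*q/8 - q²/4)
8044410/Z(2394) = 8044410/((-⅛*2394*(1027 + 2*2394))) = 8044410/((-⅛*2394*(1027 + 4788))) = 8044410/((-⅛*2394*5815)) = 8044410/(-6960555/4) = 8044410*(-4/6960555) = -112904/24423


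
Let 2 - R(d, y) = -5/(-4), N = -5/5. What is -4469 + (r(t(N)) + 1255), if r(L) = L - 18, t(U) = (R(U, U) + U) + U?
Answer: -12933/4 ≈ -3233.3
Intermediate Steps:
N = -1 (N = -5*⅕ = -1)
R(d, y) = ¾ (R(d, y) = 2 - (-5)/(-4) = 2 - (-5)*(-1)/4 = 2 - 1*5/4 = 2 - 5/4 = ¾)
t(U) = ¾ + 2*U (t(U) = (¾ + U) + U = ¾ + 2*U)
r(L) = -18 + L
-4469 + (r(t(N)) + 1255) = -4469 + ((-18 + (¾ + 2*(-1))) + 1255) = -4469 + ((-18 + (¾ - 2)) + 1255) = -4469 + ((-18 - 5/4) + 1255) = -4469 + (-77/4 + 1255) = -4469 + 4943/4 = -12933/4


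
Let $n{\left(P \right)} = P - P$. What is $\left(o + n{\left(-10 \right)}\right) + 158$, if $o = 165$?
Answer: $323$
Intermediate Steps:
$n{\left(P \right)} = 0$
$\left(o + n{\left(-10 \right)}\right) + 158 = \left(165 + 0\right) + 158 = 165 + 158 = 323$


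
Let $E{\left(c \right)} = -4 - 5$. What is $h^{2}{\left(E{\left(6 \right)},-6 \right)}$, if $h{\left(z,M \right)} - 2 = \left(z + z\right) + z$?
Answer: $625$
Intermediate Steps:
$E{\left(c \right)} = -9$
$h{\left(z,M \right)} = 2 + 3 z$ ($h{\left(z,M \right)} = 2 + \left(\left(z + z\right) + z\right) = 2 + \left(2 z + z\right) = 2 + 3 z$)
$h^{2}{\left(E{\left(6 \right)},-6 \right)} = \left(2 + 3 \left(-9\right)\right)^{2} = \left(2 - 27\right)^{2} = \left(-25\right)^{2} = 625$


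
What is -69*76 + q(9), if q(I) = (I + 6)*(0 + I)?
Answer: -5109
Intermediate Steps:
q(I) = I*(6 + I) (q(I) = (6 + I)*I = I*(6 + I))
-69*76 + q(9) = -69*76 + 9*(6 + 9) = -5244 + 9*15 = -5244 + 135 = -5109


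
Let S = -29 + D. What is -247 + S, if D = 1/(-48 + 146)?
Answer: -27047/98 ≈ -275.99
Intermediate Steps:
D = 1/98 ≈ 0.010204
S = -2841/98 (S = -29 + 1/98 = -2841/98 ≈ -28.990)
-247 + S = -247 - 2841/98 = -27047/98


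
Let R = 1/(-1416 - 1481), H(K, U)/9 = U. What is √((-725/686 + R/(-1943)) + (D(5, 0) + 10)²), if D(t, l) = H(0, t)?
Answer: √920170625076066867034/551629358 ≈ 54.990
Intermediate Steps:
H(K, U) = 9*U
R = -1/2897 (R = 1/(-2897) = -1/2897 ≈ -0.00034518)
D(t, l) = 9*t
√((-725/686 + R/(-1943)) + (D(5, 0) + 10)²) = √((-725/686 - 1/2897/(-1943)) + (9*5 + 10)²) = √((-725*1/686 - 1/2897*(-1/1943)) + (45 + 10)²) = √((-725/686 + 1/5628871) + 55²) = √(-4080930789/3861405506 + 3025) = √(11676670724861/3861405506) = √920170625076066867034/551629358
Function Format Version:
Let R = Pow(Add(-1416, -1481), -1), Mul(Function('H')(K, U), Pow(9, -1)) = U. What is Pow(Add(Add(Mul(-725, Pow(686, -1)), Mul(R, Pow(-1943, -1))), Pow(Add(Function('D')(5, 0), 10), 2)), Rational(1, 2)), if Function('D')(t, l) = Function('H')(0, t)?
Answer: Mul(Rational(1, 551629358), Pow(920170625076066867034, Rational(1, 2))) ≈ 54.990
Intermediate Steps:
Function('H')(K, U) = Mul(9, U)
R = Rational(-1, 2897) (R = Pow(-2897, -1) = Rational(-1, 2897) ≈ -0.00034518)
Function('D')(t, l) = Mul(9, t)
Pow(Add(Add(Mul(-725, Pow(686, -1)), Mul(R, Pow(-1943, -1))), Pow(Add(Function('D')(5, 0), 10), 2)), Rational(1, 2)) = Pow(Add(Add(Mul(-725, Pow(686, -1)), Mul(Rational(-1, 2897), Pow(-1943, -1))), Pow(Add(Mul(9, 5), 10), 2)), Rational(1, 2)) = Pow(Add(Add(Mul(-725, Rational(1, 686)), Mul(Rational(-1, 2897), Rational(-1, 1943))), Pow(Add(45, 10), 2)), Rational(1, 2)) = Pow(Add(Add(Rational(-725, 686), Rational(1, 5628871)), Pow(55, 2)), Rational(1, 2)) = Pow(Add(Rational(-4080930789, 3861405506), 3025), Rational(1, 2)) = Pow(Rational(11676670724861, 3861405506), Rational(1, 2)) = Mul(Rational(1, 551629358), Pow(920170625076066867034, Rational(1, 2)))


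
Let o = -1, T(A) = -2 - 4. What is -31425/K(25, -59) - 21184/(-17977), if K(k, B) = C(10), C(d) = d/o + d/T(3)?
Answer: 339104623/125839 ≈ 2694.8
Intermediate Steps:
T(A) = -6
C(d) = -7*d/6 (C(d) = d/(-1) + d/(-6) = d*(-1) + d*(-⅙) = -d - d/6 = -7*d/6)
K(k, B) = -35/3 (K(k, B) = -7/6*10 = -35/3)
-31425/K(25, -59) - 21184/(-17977) = -31425/(-35/3) - 21184/(-17977) = -31425*(-3/35) - 21184*(-1/17977) = 18855/7 + 21184/17977 = 339104623/125839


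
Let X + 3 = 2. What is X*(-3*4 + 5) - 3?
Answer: 4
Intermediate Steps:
X = -1 (X = -3 + 2 = -1)
X*(-3*4 + 5) - 3 = -(-3*4 + 5) - 3 = -(-12 + 5) - 3 = -1*(-7) - 3 = 7 - 3 = 4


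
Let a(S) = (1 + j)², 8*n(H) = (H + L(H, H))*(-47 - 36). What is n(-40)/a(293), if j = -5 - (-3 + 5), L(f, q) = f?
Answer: 415/18 ≈ 23.056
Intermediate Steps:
n(H) = -83*H/4 (n(H) = ((H + H)*(-47 - 36))/8 = ((2*H)*(-83))/8 = (-166*H)/8 = -83*H/4)
j = -7 (j = -5 - 1*2 = -5 - 2 = -7)
a(S) = 36 (a(S) = (1 - 7)² = (-6)² = 36)
n(-40)/a(293) = -83/4*(-40)/36 = 830*(1/36) = 415/18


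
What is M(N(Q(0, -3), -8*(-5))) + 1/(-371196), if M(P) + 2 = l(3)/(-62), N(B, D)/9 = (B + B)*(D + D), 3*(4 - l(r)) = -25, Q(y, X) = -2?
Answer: -25303225/11507076 ≈ -2.1989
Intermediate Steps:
l(r) = 37/3 (l(r) = 4 - ⅓*(-25) = 4 + 25/3 = 37/3)
N(B, D) = 36*B*D (N(B, D) = 9*((B + B)*(D + D)) = 9*((2*B)*(2*D)) = 9*(4*B*D) = 36*B*D)
M(P) = -409/186 (M(P) = -2 + (37/3)/(-62) = -2 + (37/3)*(-1/62) = -2 - 37/186 = -409/186)
M(N(Q(0, -3), -8*(-5))) + 1/(-371196) = -409/186 + 1/(-371196) = -409/186 - 1/371196 = -25303225/11507076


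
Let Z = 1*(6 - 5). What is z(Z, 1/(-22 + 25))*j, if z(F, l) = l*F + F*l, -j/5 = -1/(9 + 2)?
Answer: 10/33 ≈ 0.30303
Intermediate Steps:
Z = 1 (Z = 1*1 = 1)
j = 5/11 (j = -(-5)/(9 + 2) = -(-5)/11 = -5*(-1/11) = 5/11 ≈ 0.45455)
z(F, l) = 2*F*l (z(F, l) = F*l + F*l = 2*F*l)
z(Z, 1/(-22 + 25))*j = (2*1/(-22 + 25))*(5/11) = (2*1/3)*(5/11) = (2*1*(⅓))*(5/11) = (⅔)*(5/11) = 10/33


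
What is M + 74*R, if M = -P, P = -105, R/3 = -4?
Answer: -783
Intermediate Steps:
R = -12 (R = 3*(-4) = -12)
M = 105 (M = -1*(-105) = 105)
M + 74*R = 105 + 74*(-12) = 105 - 888 = -783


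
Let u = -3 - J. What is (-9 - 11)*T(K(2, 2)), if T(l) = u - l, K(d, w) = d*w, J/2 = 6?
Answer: 380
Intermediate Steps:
J = 12 (J = 2*6 = 12)
u = -15 (u = -3 - 1*12 = -3 - 12 = -15)
T(l) = -15 - l
(-9 - 11)*T(K(2, 2)) = (-9 - 11)*(-15 - 2*2) = -20*(-15 - 1*4) = -20*(-15 - 4) = -20*(-19) = 380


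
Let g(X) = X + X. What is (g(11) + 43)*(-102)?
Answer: -6630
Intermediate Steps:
g(X) = 2*X
(g(11) + 43)*(-102) = (2*11 + 43)*(-102) = (22 + 43)*(-102) = 65*(-102) = -6630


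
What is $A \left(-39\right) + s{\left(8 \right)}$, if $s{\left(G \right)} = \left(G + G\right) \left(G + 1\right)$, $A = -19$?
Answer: $885$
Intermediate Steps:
$s{\left(G \right)} = 2 G \left(1 + G\right)$
$A \left(-39\right) + s{\left(8 \right)} = \left(-19\right) \left(-39\right) + 2 \cdot 8 \left(1 + 8\right) = 741 + 2 \cdot 8 \cdot 9 = 741 + 144 = 885$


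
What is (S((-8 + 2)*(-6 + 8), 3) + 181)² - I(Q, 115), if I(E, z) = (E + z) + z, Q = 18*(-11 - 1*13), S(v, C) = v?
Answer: 28763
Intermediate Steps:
Q = -432 (Q = 18*(-11 - 13) = 18*(-24) = -432)
I(E, z) = E + 2*z
(S((-8 + 2)*(-6 + 8), 3) + 181)² - I(Q, 115) = ((-8 + 2)*(-6 + 8) + 181)² - (-432 + 2*115) = (-6*2 + 181)² - (-432 + 230) = (-12 + 181)² - 1*(-202) = 169² + 202 = 28561 + 202 = 28763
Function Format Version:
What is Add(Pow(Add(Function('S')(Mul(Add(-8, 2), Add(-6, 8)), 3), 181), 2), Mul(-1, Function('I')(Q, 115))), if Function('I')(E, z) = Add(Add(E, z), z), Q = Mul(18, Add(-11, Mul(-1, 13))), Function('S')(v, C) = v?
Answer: 28763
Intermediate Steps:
Q = -432 (Q = Mul(18, Add(-11, -13)) = Mul(18, -24) = -432)
Function('I')(E, z) = Add(E, Mul(2, z))
Add(Pow(Add(Function('S')(Mul(Add(-8, 2), Add(-6, 8)), 3), 181), 2), Mul(-1, Function('I')(Q, 115))) = Add(Pow(Add(Mul(Add(-8, 2), Add(-6, 8)), 181), 2), Mul(-1, Add(-432, Mul(2, 115)))) = Add(Pow(Add(Mul(-6, 2), 181), 2), Mul(-1, Add(-432, 230))) = Add(Pow(Add(-12, 181), 2), Mul(-1, -202)) = Add(Pow(169, 2), 202) = Add(28561, 202) = 28763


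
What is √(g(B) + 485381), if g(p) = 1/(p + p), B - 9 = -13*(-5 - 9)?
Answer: 3*√7869859714/382 ≈ 696.69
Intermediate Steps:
B = 191 (B = 9 - 13*(-5 - 9) = 9 - 13*(-14) = 9 + 182 = 191)
g(p) = 1/(2*p)
√(g(B) + 485381) = √((½)/191 + 485381) = √((½)*(1/191) + 485381) = √(1/382 + 485381) = √(185415543/382) = 3*√7869859714/382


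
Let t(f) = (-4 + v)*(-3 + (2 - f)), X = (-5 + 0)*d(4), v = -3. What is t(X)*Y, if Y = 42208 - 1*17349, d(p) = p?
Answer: -3306247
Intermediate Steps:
X = -20 (X = (-5 + 0)*4 = -5*4 = -20)
Y = 24859 (Y = 42208 - 17349 = 24859)
t(f) = 7 + 7*f (t(f) = (-4 - 3)*(-3 + (2 - f)) = -7*(-1 - f) = 7 + 7*f)
t(X)*Y = (7 + 7*(-20))*24859 = (7 - 140)*24859 = -133*24859 = -3306247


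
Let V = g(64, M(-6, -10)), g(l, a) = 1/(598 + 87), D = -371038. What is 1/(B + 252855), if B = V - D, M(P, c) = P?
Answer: 685/427366706 ≈ 1.6028e-6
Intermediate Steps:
g(l, a) = 1/685
V = 1/685 ≈ 0.0014599
B = 254161031/685 (B = 1/685 - 1*(-371038) = 1/685 + 371038 = 254161031/685 ≈ 3.7104e+5)
1/(B + 252855) = 1/(254161031/685 + 252855) = 1/(427366706/685) = 685/427366706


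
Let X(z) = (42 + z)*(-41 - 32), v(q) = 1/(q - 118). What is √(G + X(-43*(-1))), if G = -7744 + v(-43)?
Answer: I*√361572190/161 ≈ 118.11*I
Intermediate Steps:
v(q) = 1/(-118 + q)
X(z) = -3066 - 73*z (X(z) = (42 + z)*(-73) = -3066 - 73*z)
G = -1246785/161 (G = -7744 + 1/(-118 - 43) = -7744 + 1/(-161) = -7744 - 1/161 = -1246785/161 ≈ -7744.0)
√(G + X(-43*(-1))) = √(-1246785/161 + (-3066 - (-3139)*(-1))) = √(-1246785/161 + (-3066 - 73*43)) = √(-1246785/161 + (-3066 - 3139)) = √(-1246785/161 - 6205) = √(-2245790/161) = I*√361572190/161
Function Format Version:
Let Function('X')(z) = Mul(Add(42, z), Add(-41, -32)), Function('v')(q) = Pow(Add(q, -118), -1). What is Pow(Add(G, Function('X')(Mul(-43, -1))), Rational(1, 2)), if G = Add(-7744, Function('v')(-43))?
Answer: Mul(Rational(1, 161), I, Pow(361572190, Rational(1, 2))) ≈ Mul(118.11, I)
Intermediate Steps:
Function('v')(q) = Pow(Add(-118, q), -1)
Function('X')(z) = Add(-3066, Mul(-73, z)) (Function('X')(z) = Mul(Add(42, z), -73) = Add(-3066, Mul(-73, z)))
G = Rational(-1246785, 161) (G = Add(-7744, Pow(Add(-118, -43), -1)) = Add(-7744, Pow(-161, -1)) = Add(-7744, Rational(-1, 161)) = Rational(-1246785, 161) ≈ -7744.0)
Pow(Add(G, Function('X')(Mul(-43, -1))), Rational(1, 2)) = Pow(Add(Rational(-1246785, 161), Add(-3066, Mul(-73, Mul(-43, -1)))), Rational(1, 2)) = Pow(Add(Rational(-1246785, 161), Add(-3066, Mul(-73, 43))), Rational(1, 2)) = Pow(Add(Rational(-1246785, 161), Add(-3066, -3139)), Rational(1, 2)) = Pow(Add(Rational(-1246785, 161), -6205), Rational(1, 2)) = Pow(Rational(-2245790, 161), Rational(1, 2)) = Mul(Rational(1, 161), I, Pow(361572190, Rational(1, 2)))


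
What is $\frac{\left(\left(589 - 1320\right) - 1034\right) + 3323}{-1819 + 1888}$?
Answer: $\frac{1558}{69} \approx 22.58$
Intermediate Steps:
$\frac{\left(\left(589 - 1320\right) - 1034\right) + 3323}{-1819 + 1888} = \frac{\left(-731 - 1034\right) + 3323}{69} = \left(\left(-731 - 1034\right) + 3323\right) \frac{1}{69} = \left(-1765 + 3323\right) \frac{1}{69} = 1558 \cdot \frac{1}{69} = \frac{1558}{69}$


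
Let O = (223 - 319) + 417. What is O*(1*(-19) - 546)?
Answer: -181365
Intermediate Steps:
O = 321 (O = -96 + 417 = 321)
O*(1*(-19) - 546) = 321*(1*(-19) - 546) = 321*(-19 - 546) = 321*(-565) = -181365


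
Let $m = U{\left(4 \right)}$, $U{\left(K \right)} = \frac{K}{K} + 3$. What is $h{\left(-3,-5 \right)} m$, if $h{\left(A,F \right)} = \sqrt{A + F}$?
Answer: $8 i \sqrt{2} \approx 11.314 i$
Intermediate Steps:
$U{\left(K \right)} = 4$ ($U{\left(K \right)} = 1 + 3 = 4$)
$m = 4$
$h{\left(-3,-5 \right)} m = \sqrt{-3 - 5} \cdot 4 = \sqrt{-8} \cdot 4 = 2 i \sqrt{2} \cdot 4 = 8 i \sqrt{2}$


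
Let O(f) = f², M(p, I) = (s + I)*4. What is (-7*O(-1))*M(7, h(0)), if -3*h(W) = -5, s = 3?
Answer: -392/3 ≈ -130.67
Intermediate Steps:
h(W) = 5/3 (h(W) = -⅓*(-5) = 5/3)
M(p, I) = 12 + 4*I (M(p, I) = (3 + I)*4 = 12 + 4*I)
(-7*O(-1))*M(7, h(0)) = (-7*(-1)²)*(12 + 4*(5/3)) = (-7*1)*(12 + 20/3) = -7*56/3 = -392/3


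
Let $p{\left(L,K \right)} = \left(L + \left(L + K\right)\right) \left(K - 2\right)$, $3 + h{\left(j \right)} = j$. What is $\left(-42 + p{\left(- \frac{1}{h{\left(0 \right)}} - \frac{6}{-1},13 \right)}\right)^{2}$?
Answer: $\frac{519841}{9} \approx 57760.0$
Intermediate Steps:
$h{\left(j \right)} = -3 + j$
$p{\left(L,K \right)} = \left(-2 + K\right) \left(K + 2 L\right)$ ($p{\left(L,K \right)} = \left(L + \left(K + L\right)\right) \left(-2 + K\right) = \left(K + 2 L\right) \left(-2 + K\right) = \left(-2 + K\right) \left(K + 2 L\right)$)
$\left(-42 + p{\left(- \frac{1}{h{\left(0 \right)}} - \frac{6}{-1},13 \right)}\right)^{2} = \left(-42 + \left(13^{2} - 4 \left(- \frac{1}{-3 + 0} - \frac{6}{-1}\right) - 26 + 2 \cdot 13 \left(- \frac{1}{-3 + 0} - \frac{6}{-1}\right)\right)\right)^{2} = \left(-42 + \left(169 - 4 \left(- \frac{1}{-3} - -6\right) - 26 + 2 \cdot 13 \left(- \frac{1}{-3} - -6\right)\right)\right)^{2} = \left(-42 + \left(169 - 4 \left(\left(-1\right) \left(- \frac{1}{3}\right) + 6\right) - 26 + 2 \cdot 13 \left(\left(-1\right) \left(- \frac{1}{3}\right) + 6\right)\right)\right)^{2} = \left(-42 + \left(169 - 4 \left(\frac{1}{3} + 6\right) - 26 + 2 \cdot 13 \left(\frac{1}{3} + 6\right)\right)\right)^{2} = \left(-42 + \left(169 - \frac{76}{3} - 26 + 2 \cdot 13 \cdot \frac{19}{3}\right)\right)^{2} = \left(-42 + \left(169 - \frac{76}{3} - 26 + \frac{494}{3}\right)\right)^{2} = \left(-42 + \frac{847}{3}\right)^{2} = \left(\frac{721}{3}\right)^{2} = \frac{519841}{9}$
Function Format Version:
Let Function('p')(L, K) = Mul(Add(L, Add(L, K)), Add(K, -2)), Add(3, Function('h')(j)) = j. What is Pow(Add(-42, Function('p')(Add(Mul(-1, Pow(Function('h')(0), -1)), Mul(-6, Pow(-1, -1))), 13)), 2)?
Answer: Rational(519841, 9) ≈ 57760.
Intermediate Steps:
Function('h')(j) = Add(-3, j)
Function('p')(L, K) = Mul(Add(-2, K), Add(K, Mul(2, L))) (Function('p')(L, K) = Mul(Add(L, Add(K, L)), Add(-2, K)) = Mul(Add(K, Mul(2, L)), Add(-2, K)) = Mul(Add(-2, K), Add(K, Mul(2, L))))
Pow(Add(-42, Function('p')(Add(Mul(-1, Pow(Function('h')(0), -1)), Mul(-6, Pow(-1, -1))), 13)), 2) = Pow(Add(-42, Add(Pow(13, 2), Mul(-4, Add(Mul(-1, Pow(Add(-3, 0), -1)), Mul(-6, Pow(-1, -1)))), Mul(-2, 13), Mul(2, 13, Add(Mul(-1, Pow(Add(-3, 0), -1)), Mul(-6, Pow(-1, -1)))))), 2) = Pow(Add(-42, Add(169, Mul(-4, Add(Mul(-1, Pow(-3, -1)), Mul(-6, -1))), -26, Mul(2, 13, Add(Mul(-1, Pow(-3, -1)), Mul(-6, -1))))), 2) = Pow(Add(-42, Add(169, Mul(-4, Add(Mul(-1, Rational(-1, 3)), 6)), -26, Mul(2, 13, Add(Mul(-1, Rational(-1, 3)), 6)))), 2) = Pow(Add(-42, Add(169, Mul(-4, Add(Rational(1, 3), 6)), -26, Mul(2, 13, Add(Rational(1, 3), 6)))), 2) = Pow(Add(-42, Add(169, Mul(-4, Rational(19, 3)), -26, Mul(2, 13, Rational(19, 3)))), 2) = Pow(Add(-42, Add(169, Rational(-76, 3), -26, Rational(494, 3))), 2) = Pow(Add(-42, Rational(847, 3)), 2) = Pow(Rational(721, 3), 2) = Rational(519841, 9)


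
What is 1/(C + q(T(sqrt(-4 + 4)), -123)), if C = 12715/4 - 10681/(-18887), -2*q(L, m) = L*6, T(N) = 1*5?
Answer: 6868/21732519 ≈ 0.00031602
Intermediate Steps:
T(N) = 5
q(L, m) = -3*L (q(L, m) = -L*6/2 = -3*L)
C = 21835539/6868 (C = 12715*(1/4) - 10681*(-1/18887) = 12715/4 + 971/1717 = 21835539/6868 ≈ 3179.3)
1/(C + q(T(sqrt(-4 + 4)), -123)) = 1/(21835539/6868 - 3*5) = 1/(21835539/6868 - 15) = 1/(21732519/6868) = 6868/21732519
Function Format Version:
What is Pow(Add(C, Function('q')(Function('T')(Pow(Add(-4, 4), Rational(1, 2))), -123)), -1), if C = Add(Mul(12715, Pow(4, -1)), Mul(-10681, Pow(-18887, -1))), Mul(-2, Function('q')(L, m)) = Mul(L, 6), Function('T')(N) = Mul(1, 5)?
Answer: Rational(6868, 21732519) ≈ 0.00031602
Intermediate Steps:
Function('T')(N) = 5
Function('q')(L, m) = Mul(-3, L) (Function('q')(L, m) = Mul(Rational(-1, 2), Mul(L, 6)) = Mul(Rational(-1, 2), Mul(6, L)) = Mul(-3, L))
C = Rational(21835539, 6868) (C = Add(Mul(12715, Rational(1, 4)), Mul(-10681, Rational(-1, 18887))) = Add(Rational(12715, 4), Rational(971, 1717)) = Rational(21835539, 6868) ≈ 3179.3)
Pow(Add(C, Function('q')(Function('T')(Pow(Add(-4, 4), Rational(1, 2))), -123)), -1) = Pow(Add(Rational(21835539, 6868), Mul(-3, 5)), -1) = Pow(Add(Rational(21835539, 6868), -15), -1) = Pow(Rational(21732519, 6868), -1) = Rational(6868, 21732519)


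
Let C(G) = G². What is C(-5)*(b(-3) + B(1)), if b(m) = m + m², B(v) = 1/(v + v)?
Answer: 325/2 ≈ 162.50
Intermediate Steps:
B(v) = 1/(2*v)
C(-5)*(b(-3) + B(1)) = (-5)²*(-3*(1 - 3) + (½)/1) = 25*(-3*(-2) + (½)*1) = 25*(6 + ½) = 25*(13/2) = 325/2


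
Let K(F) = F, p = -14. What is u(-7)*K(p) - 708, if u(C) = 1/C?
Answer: -706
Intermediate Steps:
u(-7)*K(p) - 708 = -14/(-7) - 708 = -⅐*(-14) - 708 = 2 - 708 = -706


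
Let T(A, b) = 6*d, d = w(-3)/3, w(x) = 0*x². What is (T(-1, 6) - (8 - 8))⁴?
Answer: 0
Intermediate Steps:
w(x) = 0
d = 0 (d = 0/3 = 0*(⅓) = 0)
T(A, b) = 0 (T(A, b) = 6*0 = 0)
(T(-1, 6) - (8 - 8))⁴ = (0 - (8 - 8))⁴ = (0 - 1*0)⁴ = (0 + 0)⁴ = 0⁴ = 0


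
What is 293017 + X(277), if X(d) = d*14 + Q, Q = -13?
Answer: 296882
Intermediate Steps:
X(d) = -13 + 14*d (X(d) = d*14 - 13 = 14*d - 13 = -13 + 14*d)
293017 + X(277) = 293017 + (-13 + 14*277) = 293017 + (-13 + 3878) = 293017 + 3865 = 296882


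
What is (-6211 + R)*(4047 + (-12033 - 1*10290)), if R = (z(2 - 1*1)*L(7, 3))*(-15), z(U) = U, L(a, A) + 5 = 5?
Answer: 113512236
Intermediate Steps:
L(a, A) = 0 (L(a, A) = -5 + 5 = 0)
R = 0 (R = ((2 - 1*1)*0)*(-15) = ((2 - 1)*0)*(-15) = (1*0)*(-15) = 0*(-15) = 0)
(-6211 + R)*(4047 + (-12033 - 1*10290)) = (-6211 + 0)*(4047 + (-12033 - 1*10290)) = -6211*(4047 + (-12033 - 10290)) = -6211*(4047 - 22323) = -6211*(-18276) = 113512236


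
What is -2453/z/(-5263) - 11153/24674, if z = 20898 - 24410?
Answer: -103104370345/228032864072 ≈ -0.45215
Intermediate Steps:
z = -3512
-2453/z/(-5263) - 11153/24674 = -2453/(-3512)/(-5263) - 11153/24674 = -2453*(-1/3512)*(-1/5263) - 11153*1/24674 = (2453/3512)*(-1/5263) - 11153/24674 = -2453/18483656 - 11153/24674 = -103104370345/228032864072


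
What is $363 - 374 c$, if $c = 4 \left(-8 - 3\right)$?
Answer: $16819$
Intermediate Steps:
$c = -44$ ($c = 4 \left(-11\right) = -44$)
$363 - 374 c = 363 - -16456 = 363 + 16456 = 16819$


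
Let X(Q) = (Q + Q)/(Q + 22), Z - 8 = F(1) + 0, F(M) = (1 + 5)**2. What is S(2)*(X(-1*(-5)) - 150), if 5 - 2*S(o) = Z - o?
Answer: 74740/27 ≈ 2768.1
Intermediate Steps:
F(M) = 36 (F(M) = 6**2 = 36)
Z = 44 (Z = 8 + (36 + 0) = 8 + 36 = 44)
S(o) = -39/2 + o/2 (S(o) = 5/2 - (44 - o)/2 = 5/2 + (-22 + o/2) = -39/2 + o/2)
X(Q) = 2*Q/(22 + Q) (X(Q) = (2*Q)/(22 + Q) = 2*Q/(22 + Q))
S(2)*(X(-1*(-5)) - 150) = (-39/2 + (1/2)*2)*(2*(-1*(-5))/(22 - 1*(-5)) - 150) = (-39/2 + 1)*(2*5/(22 + 5) - 150) = -37*(2*5/27 - 150)/2 = -37*(2*5*(1/27) - 150)/2 = -37*(10/27 - 150)/2 = -37/2*(-4040/27) = 74740/27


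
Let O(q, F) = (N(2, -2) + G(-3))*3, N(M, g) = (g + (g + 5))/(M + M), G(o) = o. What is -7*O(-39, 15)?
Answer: 231/4 ≈ 57.750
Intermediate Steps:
N(M, g) = (5 + 2*g)/(2*M) (N(M, g) = (g + (5 + g))/((2*M)) = (5 + 2*g)*(1/(2*M)) = (5 + 2*g)/(2*M))
O(q, F) = -33/4 (O(q, F) = ((5/2 - 2)/2 - 3)*3 = ((½)*(½) - 3)*3 = (¼ - 3)*3 = -11/4*3 = -33/4)
-7*O(-39, 15) = -7*(-33/4) = 231/4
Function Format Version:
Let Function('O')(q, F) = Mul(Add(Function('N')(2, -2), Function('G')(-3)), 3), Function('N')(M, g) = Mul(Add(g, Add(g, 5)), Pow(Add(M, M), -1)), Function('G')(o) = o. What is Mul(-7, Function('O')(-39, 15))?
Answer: Rational(231, 4) ≈ 57.750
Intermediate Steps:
Function('N')(M, g) = Mul(Rational(1, 2), Pow(M, -1), Add(5, Mul(2, g))) (Function('N')(M, g) = Mul(Add(g, Add(5, g)), Pow(Mul(2, M), -1)) = Mul(Add(5, Mul(2, g)), Mul(Rational(1, 2), Pow(M, -1))) = Mul(Rational(1, 2), Pow(M, -1), Add(5, Mul(2, g))))
Function('O')(q, F) = Rational(-33, 4) (Function('O')(q, F) = Mul(Add(Mul(Pow(2, -1), Add(Rational(5, 2), -2)), -3), 3) = Mul(Add(Mul(Rational(1, 2), Rational(1, 2)), -3), 3) = Mul(Add(Rational(1, 4), -3), 3) = Mul(Rational(-11, 4), 3) = Rational(-33, 4))
Mul(-7, Function('O')(-39, 15)) = Mul(-7, Rational(-33, 4)) = Rational(231, 4)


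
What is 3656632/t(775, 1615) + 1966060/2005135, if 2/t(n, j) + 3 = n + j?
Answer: 1750158140623096/401027 ≈ 4.3642e+9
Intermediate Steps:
t(n, j) = 2/(-3 + j + n) (t(n, j) = 2/(-3 + (n + j)) = 2/(-3 + (j + n)) = 2/(-3 + j + n))
3656632/t(775, 1615) + 1966060/2005135 = 3656632/((2/(-3 + 1615 + 775))) + 1966060/2005135 = 3656632/((2/2387)) + 1966060*(1/2005135) = 3656632/((2*(1/2387))) + 393212/401027 = 3656632/(2/2387) + 393212/401027 = 3656632*(2387/2) + 393212/401027 = 4364190292 + 393212/401027 = 1750158140623096/401027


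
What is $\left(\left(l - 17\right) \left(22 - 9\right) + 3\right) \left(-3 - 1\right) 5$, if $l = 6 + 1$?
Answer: $2540$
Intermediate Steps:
$l = 7$
$\left(\left(l - 17\right) \left(22 - 9\right) + 3\right) \left(-3 - 1\right) 5 = \left(\left(7 - 17\right) \left(22 - 9\right) + 3\right) \left(-3 - 1\right) 5 = \left(\left(-10\right) 13 + 3\right) \left(\left(-4\right) 5\right) = \left(-130 + 3\right) \left(-20\right) = \left(-127\right) \left(-20\right) = 2540$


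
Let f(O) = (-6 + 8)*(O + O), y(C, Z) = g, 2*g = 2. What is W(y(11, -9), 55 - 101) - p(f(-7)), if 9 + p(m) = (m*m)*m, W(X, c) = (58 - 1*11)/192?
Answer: 4216559/192 ≈ 21961.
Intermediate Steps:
g = 1 (g = (1/2)*2 = 1)
y(C, Z) = 1
f(O) = 4*O (f(O) = 2*(2*O) = 4*O)
W(X, c) = 47/192 (W(X, c) = (58 - 11)*(1/192) = 47*(1/192) = 47/192)
p(m) = -9 + m**3 (p(m) = -9 + (m*m)*m = -9 + m**2*m = -9 + m**3)
W(y(11, -9), 55 - 101) - p(f(-7)) = 47/192 - (-9 + (4*(-7))**3) = 47/192 - (-9 + (-28)**3) = 47/192 - (-9 - 21952) = 47/192 - 1*(-21961) = 47/192 + 21961 = 4216559/192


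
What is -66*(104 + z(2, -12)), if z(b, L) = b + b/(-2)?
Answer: -6930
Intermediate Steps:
z(b, L) = b/2 (z(b, L) = b + b*(-1/2) = b - b/2 = b/2)
-66*(104 + z(2, -12)) = -66*(104 + (1/2)*2) = -66*(104 + 1) = -66*105 = -6930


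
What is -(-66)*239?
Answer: 15774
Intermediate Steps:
-(-66)*239 = -66*(-239) = 15774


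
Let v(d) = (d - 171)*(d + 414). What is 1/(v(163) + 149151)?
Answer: 1/144535 ≈ 6.9187e-6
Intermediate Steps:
v(d) = (-171 + d)*(414 + d)
1/(v(163) + 149151) = 1/((-70794 + 163² + 243*163) + 149151) = 1/((-70794 + 26569 + 39609) + 149151) = 1/(-4616 + 149151) = 1/144535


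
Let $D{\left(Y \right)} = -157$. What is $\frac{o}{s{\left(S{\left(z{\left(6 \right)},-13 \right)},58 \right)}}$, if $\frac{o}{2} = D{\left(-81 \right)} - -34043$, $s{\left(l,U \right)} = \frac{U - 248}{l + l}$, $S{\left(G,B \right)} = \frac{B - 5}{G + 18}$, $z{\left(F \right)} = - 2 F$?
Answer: $\frac{203316}{95} \approx 2140.2$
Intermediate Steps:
$S{\left(G,B \right)} = \frac{-5 + B}{18 + G}$
$s{\left(l,U \right)} = \frac{-248 + U}{2 l}$
$o = 67772$ ($o = 2 \left(-157 - -34043\right) = 2 \left(-157 + 34043\right) = 2 \cdot 33886 = 67772$)
$\frac{o}{s{\left(S{\left(z{\left(6 \right)},-13 \right)},58 \right)}} = \frac{67772}{\frac{1}{2} \frac{1}{\frac{1}{18 - 12} \left(-5 - 13\right)} \left(-248 + 58\right)} = \frac{67772}{\frac{1}{2} \frac{1}{\frac{1}{18 - 12} \left(-18\right)} \left(-190\right)} = \frac{67772}{\frac{1}{2} \frac{1}{\frac{1}{6} \left(-18\right)} \left(-190\right)} = \frac{67772}{\frac{1}{2} \frac{1}{-3} \left(-190\right)} = \frac{67772}{\frac{1}{2} \left(- \frac{1}{3}\right) \left(-190\right)} = \frac{67772}{\frac{95}{3}} = 67772 \cdot \frac{3}{95} = \frac{203316}{95}$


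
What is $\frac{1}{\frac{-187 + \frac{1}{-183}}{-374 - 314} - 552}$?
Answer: $- \frac{62952}{34732393} \approx -0.0018125$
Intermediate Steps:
$\frac{1}{\frac{-187 + \frac{1}{-183}}{-374 - 314} - 552} = \frac{1}{\frac{-187 - \frac{1}{183}}{-688} - 552} = \frac{1}{\left(- \frac{34222}{183}\right) \left(- \frac{1}{688}\right) - 552} = \frac{1}{\frac{17111}{62952} - 552} = \frac{1}{- \frac{34732393}{62952}} = - \frac{62952}{34732393}$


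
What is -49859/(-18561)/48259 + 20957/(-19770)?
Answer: -6256979649571/5902895620410 ≈ -1.0600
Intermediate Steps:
-49859/(-18561)/48259 + 20957/(-19770) = -49859*(-1/18561)*(1/48259) + 20957*(-1/19770) = (49859/18561)*(1/48259) - 20957/19770 = 49859/895735299 - 20957/19770 = -6256979649571/5902895620410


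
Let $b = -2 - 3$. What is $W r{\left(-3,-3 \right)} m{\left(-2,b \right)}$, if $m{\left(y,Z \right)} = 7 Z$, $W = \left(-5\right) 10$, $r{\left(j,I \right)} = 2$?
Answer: $3500$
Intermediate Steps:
$W = -50$
$b = -5$
$W r{\left(-3,-3 \right)} m{\left(-2,b \right)} = \left(-50\right) 2 \cdot 7 \left(-5\right) = \left(-100\right) \left(-35\right) = 3500$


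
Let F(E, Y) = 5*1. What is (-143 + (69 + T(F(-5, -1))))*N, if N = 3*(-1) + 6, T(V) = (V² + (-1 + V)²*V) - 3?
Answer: 84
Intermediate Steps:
F(E, Y) = 5
T(V) = -3 + V² + V*(-1 + V)² (T(V) = (V² + V*(-1 + V)²) - 3 = -3 + V² + V*(-1 + V)²)
N = 3 (N = -3 + 6 = 3)
(-143 + (69 + T(F(-5, -1))))*N = (-143 + (69 + (-3 + 5 + 5³ - 1*5²)))*3 = (-143 + (69 + (-3 + 5 + 125 - 1*25)))*3 = (-143 + (69 + (-3 + 5 + 125 - 25)))*3 = (-143 + (69 + 102))*3 = (-143 + 171)*3 = 28*3 = 84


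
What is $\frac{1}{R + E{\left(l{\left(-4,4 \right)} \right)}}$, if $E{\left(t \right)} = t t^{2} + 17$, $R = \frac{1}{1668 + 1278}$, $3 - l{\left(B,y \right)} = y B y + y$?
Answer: $\frac{2946}{736688545} \approx 3.999 \cdot 10^{-6}$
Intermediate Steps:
$l{\left(B,y \right)} = 3 - y - B y^{2}$ ($l{\left(B,y \right)} = 3 - \left(y B y + y\right) = 3 - \left(B y y + y\right) = 3 - \left(B y^{2} + y\right) = 3 - \left(y + B y^{2}\right) = 3 - y - B y^{2}$)
$R = \frac{1}{2946} \approx 0.00033944$
$E{\left(t \right)} = 17 + t^{3}$ ($E{\left(t \right)} = t^{3} + 17 = 17 + t^{3}$)
$\frac{1}{R + E{\left(l{\left(-4,4 \right)} \right)}} = \frac{1}{\frac{1}{2946} + \left(17 + \left(3 - 4 - - 4 \cdot 4^{2}\right)^{3}\right)} = \frac{1}{\frac{1}{2946} + \left(17 + \left(3 - 4 - \left(-4\right) 16\right)^{3}\right)} = \frac{1}{\frac{1}{2946} + \left(17 + \left(3 - 4 + 64\right)^{3}\right)} = \frac{1}{\frac{1}{2946} + \left(17 + 63^{3}\right)} = \frac{1}{\frac{1}{2946} + \left(17 + 250047\right)} = \frac{1}{\frac{1}{2946} + 250064} = \frac{1}{\frac{736688545}{2946}} = \frac{2946}{736688545}$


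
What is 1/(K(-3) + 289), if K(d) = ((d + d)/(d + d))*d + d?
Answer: 1/283 ≈ 0.0035336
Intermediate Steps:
K(d) = 2*d (K(d) = ((2*d)/((2*d)))*d + d = ((2*d)*(1/(2*d)))*d + d = 1*d + d = d + d = 2*d)
1/(K(-3) + 289) = 1/(2*(-3) + 289) = 1/(-6 + 289) = 1/283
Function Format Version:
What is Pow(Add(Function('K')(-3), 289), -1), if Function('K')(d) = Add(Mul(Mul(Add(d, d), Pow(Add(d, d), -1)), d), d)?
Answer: Rational(1, 283) ≈ 0.0035336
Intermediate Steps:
Function('K')(d) = Mul(2, d) (Function('K')(d) = Add(Mul(Mul(Mul(2, d), Pow(Mul(2, d), -1)), d), d) = Add(Mul(Mul(Mul(2, d), Mul(Rational(1, 2), Pow(d, -1))), d), d) = Add(Mul(1, d), d) = Add(d, d) = Mul(2, d))
Pow(Add(Function('K')(-3), 289), -1) = Pow(Add(Mul(2, -3), 289), -1) = Pow(Add(-6, 289), -1) = Pow(283, -1) = Rational(1, 283)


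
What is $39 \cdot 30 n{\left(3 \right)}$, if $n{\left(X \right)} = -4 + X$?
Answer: $-1170$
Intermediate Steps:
$39 \cdot 30 n{\left(3 \right)} = 39 \cdot 30 \left(-4 + 3\right) = 1170 \left(-1\right) = -1170$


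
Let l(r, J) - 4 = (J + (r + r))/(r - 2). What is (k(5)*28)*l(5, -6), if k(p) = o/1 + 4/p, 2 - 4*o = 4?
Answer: 224/5 ≈ 44.800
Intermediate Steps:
o = -½ (o = ½ - ¼*4 = ½ - 1 = -½ ≈ -0.50000)
l(r, J) = 4 + (J + 2*r)/(-2 + r) (l(r, J) = 4 + (J + (r + r))/(r - 2) = 4 + (J + 2*r)/(-2 + r))
k(p) = -½ + 4/p (k(p) = -½/1 + 4/p = -½*1 + 4/p = -½ + 4/p)
(k(5)*28)*l(5, -6) = (((½)*(8 - 1*5)/5)*28)*((-8 - 6 + 6*5)/(-2 + 5)) = (((½)*(⅕)*(8 - 5))*28)*((-8 - 6 + 30)/3) = (((½)*(⅕)*3)*28)*((⅓)*16) = ((3/10)*28)*(16/3) = (42/5)*(16/3) = 224/5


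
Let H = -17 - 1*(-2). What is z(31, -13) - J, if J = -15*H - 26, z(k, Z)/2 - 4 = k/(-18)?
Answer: -1750/9 ≈ -194.44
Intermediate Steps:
z(k, Z) = 8 - k/9 (z(k, Z) = 8 + 2*(k/(-18)) = 8 + 2*(k*(-1/18)) = 8 + 2*(-k/18) = 8 - k/9)
H = -15 (H = -17 + 2 = -15)
J = 199 (J = -15*(-15) - 26 = 225 - 26 = 199)
z(31, -13) - J = (8 - 1/9*31) - 1*199 = (8 - 31/9) - 199 = 41/9 - 199 = -1750/9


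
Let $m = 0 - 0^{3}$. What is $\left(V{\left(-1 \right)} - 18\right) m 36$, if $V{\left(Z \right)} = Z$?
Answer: $0$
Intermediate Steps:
$m = 0$ ($m = 0 - 0 = 0 + 0 = 0$)
$\left(V{\left(-1 \right)} - 18\right) m 36 = \left(-1 - 18\right) 0 \cdot 36 = \left(-1 - 18\right) 0 = \left(-19\right) 0 = 0$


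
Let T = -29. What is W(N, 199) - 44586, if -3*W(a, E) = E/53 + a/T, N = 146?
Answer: -205584079/4611 ≈ -44586.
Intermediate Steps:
W(a, E) = -E/159 + a/87 (W(a, E) = -(E/53 + a/(-29))/3 = -(E*(1/53) + a*(-1/29))/3 = -(E/53 - a/29)/3 = -(-a/29 + E/53)/3 = -E/159 + a/87)
W(N, 199) - 44586 = (-1/159*199 + (1/87)*146) - 44586 = (-199/159 + 146/87) - 44586 = 1967/4611 - 44586 = -205584079/4611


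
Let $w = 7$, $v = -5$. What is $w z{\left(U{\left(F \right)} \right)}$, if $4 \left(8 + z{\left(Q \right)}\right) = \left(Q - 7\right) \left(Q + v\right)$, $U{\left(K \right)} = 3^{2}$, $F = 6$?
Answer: $-42$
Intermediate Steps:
$U{\left(K \right)} = 9$
$z{\left(Q \right)} = -8 + \frac{\left(-7 + Q\right) \left(-5 + Q\right)}{4}$ ($z{\left(Q \right)} = -8 + \frac{\left(Q - 7\right) \left(Q - 5\right)}{4} = -8 + \frac{\left(-7 + Q\right) \left(-5 + Q\right)}{4}$)
$w z{\left(U{\left(F \right)} \right)} = 7 \left(\frac{3}{4} - 27 + \frac{9^{2}}{4}\right) = 7 \left(\frac{3}{4} - 27 + \frac{1}{4} \cdot 81\right) = 7 \left(\frac{3}{4} - 27 + \frac{81}{4}\right) = 7 \left(-6\right) = -42$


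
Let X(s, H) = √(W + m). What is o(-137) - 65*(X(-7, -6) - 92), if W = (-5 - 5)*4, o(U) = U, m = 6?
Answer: 5843 - 65*I*√34 ≈ 5843.0 - 379.01*I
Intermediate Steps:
W = -40 (W = -10*4 = -40)
X(s, H) = I*√34 (X(s, H) = √(-40 + 6) = √(-34) = I*√34)
o(-137) - 65*(X(-7, -6) - 92) = -137 - 65*(I*√34 - 92) = -137 - 65*(-92 + I*√34) = -137 + (5980 - 65*I*√34) = 5843 - 65*I*√34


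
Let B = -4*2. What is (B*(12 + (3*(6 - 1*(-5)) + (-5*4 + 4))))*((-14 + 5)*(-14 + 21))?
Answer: 14616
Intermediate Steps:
B = -8
(B*(12 + (3*(6 - 1*(-5)) + (-5*4 + 4))))*((-14 + 5)*(-14 + 21)) = (-8*(12 + (3*(6 - 1*(-5)) + (-5*4 + 4))))*((-14 + 5)*(-14 + 21)) = (-8*(12 + (3*(6 + 5) + (-20 + 4))))*(-9*7) = -8*(12 + (3*11 - 16))*(-63) = -8*(12 + (33 - 16))*(-63) = -8*(12 + 17)*(-63) = -8*29*(-63) = -232*(-63) = 14616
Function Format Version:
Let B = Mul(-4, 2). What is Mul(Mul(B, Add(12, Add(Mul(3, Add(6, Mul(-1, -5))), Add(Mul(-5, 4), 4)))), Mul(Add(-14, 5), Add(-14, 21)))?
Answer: 14616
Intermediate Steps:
B = -8
Mul(Mul(B, Add(12, Add(Mul(3, Add(6, Mul(-1, -5))), Add(Mul(-5, 4), 4)))), Mul(Add(-14, 5), Add(-14, 21))) = Mul(Mul(-8, Add(12, Add(Mul(3, Add(6, Mul(-1, -5))), Add(Mul(-5, 4), 4)))), Mul(Add(-14, 5), Add(-14, 21))) = Mul(Mul(-8, Add(12, Add(Mul(3, Add(6, 5)), Add(-20, 4)))), Mul(-9, 7)) = Mul(Mul(-8, Add(12, Add(Mul(3, 11), -16))), -63) = Mul(Mul(-8, Add(12, Add(33, -16))), -63) = Mul(Mul(-8, Add(12, 17)), -63) = Mul(Mul(-8, 29), -63) = Mul(-232, -63) = 14616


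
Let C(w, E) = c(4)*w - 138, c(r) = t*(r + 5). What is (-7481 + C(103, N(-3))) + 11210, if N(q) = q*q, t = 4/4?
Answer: 4518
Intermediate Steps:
t = 1 (t = 4*(¼) = 1)
c(r) = 5 + r (c(r) = 1*(r + 5) = 1*(5 + r) = 5 + r)
N(q) = q²
C(w, E) = -138 + 9*w (C(w, E) = (5 + 4)*w - 138 = 9*w - 138 = -138 + 9*w)
(-7481 + C(103, N(-3))) + 11210 = (-7481 + (-138 + 9*103)) + 11210 = (-7481 + (-138 + 927)) + 11210 = (-7481 + 789) + 11210 = -6692 + 11210 = 4518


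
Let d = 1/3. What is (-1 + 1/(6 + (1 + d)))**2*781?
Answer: 25631/44 ≈ 582.52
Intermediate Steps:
d = 1/3 ≈ 0.33333
(-1 + 1/(6 + (1 + d)))**2*781 = (-1 + 1/(6 + (1 + 1/3)))**2*781 = (-1 + 1/(6 + 4/3))**2*781 = (-1 + 1/(22/3))**2*781 = (-1 + 3/22)**2*781 = (-19/22)**2*781 = (361/484)*781 = 25631/44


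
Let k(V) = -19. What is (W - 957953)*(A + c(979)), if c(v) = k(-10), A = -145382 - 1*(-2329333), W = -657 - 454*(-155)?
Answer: -1939855759680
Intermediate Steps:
W = 69713 (W = -657 + 70370 = 69713)
A = 2183951 (A = -145382 + 2329333 = 2183951)
c(v) = -19
(W - 957953)*(A + c(979)) = (69713 - 957953)*(2183951 - 19) = -888240*2183932 = -1939855759680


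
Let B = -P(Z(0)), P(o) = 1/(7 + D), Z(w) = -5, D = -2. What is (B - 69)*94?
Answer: -32524/5 ≈ -6504.8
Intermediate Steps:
P(o) = ⅕ (P(o) = 1/(7 - 2) = 1/5 = ⅕)
B = -⅕ (B = -1*⅕ = -⅕ ≈ -0.20000)
(B - 69)*94 = (-⅕ - 69)*94 = -346/5*94 = -32524/5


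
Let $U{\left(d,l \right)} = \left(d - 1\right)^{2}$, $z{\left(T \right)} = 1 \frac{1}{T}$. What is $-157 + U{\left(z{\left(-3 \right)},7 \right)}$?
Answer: $- \frac{1397}{9} \approx -155.22$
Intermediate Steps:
$z{\left(T \right)} = \frac{1}{T}$
$U{\left(d,l \right)} = \left(-1 + d\right)^{2}$
$-157 + U{\left(z{\left(-3 \right)},7 \right)} = -157 + \left(-1 + \frac{1}{-3}\right)^{2} = -157 + \left(-1 - \frac{1}{3}\right)^{2} = -157 + \left(- \frac{4}{3}\right)^{2} = -157 + \frac{16}{9} = - \frac{1397}{9}$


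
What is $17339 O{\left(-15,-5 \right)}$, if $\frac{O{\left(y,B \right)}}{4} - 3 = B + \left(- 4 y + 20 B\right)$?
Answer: $-2912952$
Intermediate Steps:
$O{\left(y,B \right)} = 12 - 16 y + 84 B$ ($O{\left(y,B \right)} = 12 + 4 \left(B + \left(- 4 y + 20 B\right)\right) = 12 + 4 \left(- 4 y + 21 B\right) = 12 + \left(- 16 y + 84 B\right) = 12 - 16 y + 84 B$)
$17339 O{\left(-15,-5 \right)} = 17339 \left(12 - -240 + 84 \left(-5\right)\right) = 17339 \left(12 + 240 - 420\right) = 17339 \left(-168\right) = -2912952$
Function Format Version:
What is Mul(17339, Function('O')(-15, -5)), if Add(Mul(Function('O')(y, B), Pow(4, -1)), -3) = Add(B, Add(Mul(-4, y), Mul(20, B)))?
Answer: -2912952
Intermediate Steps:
Function('O')(y, B) = Add(12, Mul(-16, y), Mul(84, B)) (Function('O')(y, B) = Add(12, Mul(4, Add(B, Add(Mul(-4, y), Mul(20, B))))) = Add(12, Mul(4, Add(Mul(-4, y), Mul(21, B)))) = Add(12, Add(Mul(-16, y), Mul(84, B))) = Add(12, Mul(-16, y), Mul(84, B)))
Mul(17339, Function('O')(-15, -5)) = Mul(17339, Add(12, Mul(-16, -15), Mul(84, -5))) = Mul(17339, Add(12, 240, -420)) = Mul(17339, -168) = -2912952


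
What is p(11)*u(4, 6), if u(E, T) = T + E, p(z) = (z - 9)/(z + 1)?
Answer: 5/3 ≈ 1.6667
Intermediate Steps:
p(z) = (-9 + z)/(1 + z)
u(E, T) = E + T
p(11)*u(4, 6) = ((-9 + 11)/(1 + 11))*(4 + 6) = (2/12)*10 = ((1/12)*2)*10 = (⅙)*10 = 5/3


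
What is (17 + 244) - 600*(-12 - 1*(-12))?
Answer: 261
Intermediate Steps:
(17 + 244) - 600*(-12 - 1*(-12)) = 261 - 600*(-12 + 12) = 261 - 600*0 = 261 - 200*0 = 261 + 0 = 261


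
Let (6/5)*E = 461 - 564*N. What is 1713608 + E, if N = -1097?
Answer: 13377493/6 ≈ 2.2296e+6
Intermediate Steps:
E = 3095845/6 (E = 5*(461 - 564*(-1097))/6 = 5*(461 + 618708)/6 = (5/6)*619169 = 3095845/6 ≈ 5.1597e+5)
1713608 + E = 1713608 + 3095845/6 = 13377493/6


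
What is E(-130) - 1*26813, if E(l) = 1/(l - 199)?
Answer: -8821478/329 ≈ -26813.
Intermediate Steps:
E(l) = 1/(-199 + l)
E(-130) - 1*26813 = 1/(-199 - 130) - 1*26813 = 1/(-329) - 26813 = -1/329 - 26813 = -8821478/329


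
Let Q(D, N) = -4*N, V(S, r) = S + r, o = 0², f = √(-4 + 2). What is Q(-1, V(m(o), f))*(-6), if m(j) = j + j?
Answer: 24*I*√2 ≈ 33.941*I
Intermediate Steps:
f = I*√2 (f = √(-2) = I*√2 ≈ 1.4142*I)
o = 0
m(j) = 2*j
Q(-1, V(m(o), f))*(-6) = -4*(2*0 + I*√2)*(-6) = -4*(0 + I*√2)*(-6) = -4*I*√2*(-6) = 24*I*√2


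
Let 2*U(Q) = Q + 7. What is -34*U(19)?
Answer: -442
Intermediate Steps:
U(Q) = 7/2 + Q/2 (U(Q) = (Q + 7)/2 = (7 + Q)/2 = 7/2 + Q/2)
-34*U(19) = -34*(7/2 + (½)*19) = -34*(7/2 + 19/2) = -34*13 = -442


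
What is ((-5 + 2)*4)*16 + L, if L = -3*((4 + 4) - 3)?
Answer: -207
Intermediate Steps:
L = -15 (L = -3*(8 - 3) = -3*5 = -15)
((-5 + 2)*4)*16 + L = ((-5 + 2)*4)*16 - 15 = -3*4*16 - 15 = -12*16 - 15 = -192 - 15 = -207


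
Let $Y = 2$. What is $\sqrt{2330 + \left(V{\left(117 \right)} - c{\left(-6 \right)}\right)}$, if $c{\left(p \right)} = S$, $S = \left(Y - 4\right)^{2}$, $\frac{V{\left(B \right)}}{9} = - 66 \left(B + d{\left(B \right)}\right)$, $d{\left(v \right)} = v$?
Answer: $i \sqrt{136670} \approx 369.69 i$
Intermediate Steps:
$V{\left(B \right)} = - 1188 B$ ($V{\left(B \right)} = 9 \left(- 66 \left(B + B\right)\right) = 9 \left(- 66 \cdot 2 B\right) = 9 \left(- 132 B\right) = - 1188 B$)
$S = 4$ ($S = \left(2 - 4\right)^{2} = \left(-2\right)^{2} = 4$)
$c{\left(p \right)} = 4$
$\sqrt{2330 + \left(V{\left(117 \right)} - c{\left(-6 \right)}\right)} = \sqrt{2330 - 139000} = \sqrt{-136670} = i \sqrt{136670}$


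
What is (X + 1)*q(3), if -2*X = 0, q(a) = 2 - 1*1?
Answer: 1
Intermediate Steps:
q(a) = 1 (q(a) = 2 - 1 = 1)
X = 0 (X = -½*0 = 0)
(X + 1)*q(3) = (0 + 1)*1 = 1*1 = 1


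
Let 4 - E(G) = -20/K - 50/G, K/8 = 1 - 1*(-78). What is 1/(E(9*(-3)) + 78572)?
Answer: 4266/335197451 ≈ 1.2727e-5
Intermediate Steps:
K = 632 (K = 8*(1 - 1*(-78)) = 8*(1 + 78) = 8*79 = 632)
E(G) = 637/158 + 50/G (E(G) = 4 - (-20/632 - 50/G) = 4 - (-20*1/632 - 50/G) = 4 - (-5/158 - 50/G) = 4 + (5/158 + 50/G) = 637/158 + 50/G)
1/(E(9*(-3)) + 78572) = 1/((637/158 + 50/((9*(-3)))) + 78572) = 1/((637/158 + 50/(-27)) + 78572) = 1/((637/158 + 50*(-1/27)) + 78572) = 1/((637/158 - 50/27) + 78572) = 1/(9299/4266 + 78572) = 1/(335197451/4266) = 4266/335197451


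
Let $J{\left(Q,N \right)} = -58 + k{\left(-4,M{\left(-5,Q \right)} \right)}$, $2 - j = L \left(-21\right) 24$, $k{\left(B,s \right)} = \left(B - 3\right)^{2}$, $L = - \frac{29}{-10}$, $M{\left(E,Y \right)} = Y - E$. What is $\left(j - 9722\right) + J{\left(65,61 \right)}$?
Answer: $- \frac{41337}{5} \approx -8267.4$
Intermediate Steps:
$L = \frac{29}{10}$ ($L = \left(-29\right) \left(- \frac{1}{10}\right) = \frac{29}{10} \approx 2.9$)
$k{\left(B,s \right)} = \left(-3 + B\right)^{2}$
$j = \frac{7318}{5}$ ($j = 2 - \frac{29}{10} \left(-21\right) 24 = 2 - \left(- \frac{609}{10}\right) 24 = 2 - - \frac{7308}{5} = 2 + \frac{7308}{5} = \frac{7318}{5} \approx 1463.6$)
$J{\left(Q,N \right)} = -9$ ($J{\left(Q,N \right)} = -58 + \left(-3 - 4\right)^{2} = -58 + \left(-7\right)^{2} = -58 + 49 = -9$)
$\left(j - 9722\right) + J{\left(65,61 \right)} = \left(\frac{7318}{5} - 9722\right) - 9 = - \frac{41292}{5} - 9 = - \frac{41337}{5}$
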